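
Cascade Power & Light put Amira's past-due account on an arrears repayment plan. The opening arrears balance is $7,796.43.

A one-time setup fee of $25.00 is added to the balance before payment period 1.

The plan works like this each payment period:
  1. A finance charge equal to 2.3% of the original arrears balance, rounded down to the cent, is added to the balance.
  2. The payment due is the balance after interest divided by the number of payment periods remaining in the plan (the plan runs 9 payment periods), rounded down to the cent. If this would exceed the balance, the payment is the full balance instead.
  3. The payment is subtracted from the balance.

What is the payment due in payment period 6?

$1,047.57

Payment period 1: opening $7,821.43; interest $179.31 → $8,000.74; payment $888.97; balance $7,111.77
Payment period 2: opening $7,111.77; interest $179.31 → $7,291.08; payment $911.38; balance $6,379.70
Payment period 3: opening $6,379.70; interest $179.31 → $6,559.01; payment $937.00; balance $5,622.01
Payment period 4: opening $5,622.01; interest $179.31 → $5,801.32; payment $966.88; balance $4,834.44
Payment period 5: opening $4,834.44; interest $179.31 → $5,013.75; payment $1,002.75; balance $4,011.00
Payment period 6: opening $4,011.00; interest $179.31 → $4,190.31; payment $1,047.57; balance $3,142.74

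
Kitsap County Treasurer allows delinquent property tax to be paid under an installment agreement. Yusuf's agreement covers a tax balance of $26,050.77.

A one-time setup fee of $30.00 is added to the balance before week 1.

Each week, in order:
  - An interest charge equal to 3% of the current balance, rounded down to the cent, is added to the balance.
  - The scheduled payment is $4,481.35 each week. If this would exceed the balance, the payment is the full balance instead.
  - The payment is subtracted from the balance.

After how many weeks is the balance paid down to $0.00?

Week 1: opening $26,080.77; interest $782.42 → $26,863.19; payment $4,481.35; balance $22,381.84
Week 2: opening $22,381.84; interest $671.45 → $23,053.29; payment $4,481.35; balance $18,571.94
Week 3: opening $18,571.94; interest $557.15 → $19,129.09; payment $4,481.35; balance $14,647.74
Week 4: opening $14,647.74; interest $439.43 → $15,087.17; payment $4,481.35; balance $10,605.82
Week 5: opening $10,605.82; interest $318.17 → $10,923.99; payment $4,481.35; balance $6,442.64
Week 6: opening $6,442.64; interest $193.27 → $6,635.91; payment $4,481.35; balance $2,154.56
Week 7: opening $2,154.56; interest $64.63 → $2,219.19; payment $2,219.19; balance $0.00
Balance reaches $0.00 in week 7.

7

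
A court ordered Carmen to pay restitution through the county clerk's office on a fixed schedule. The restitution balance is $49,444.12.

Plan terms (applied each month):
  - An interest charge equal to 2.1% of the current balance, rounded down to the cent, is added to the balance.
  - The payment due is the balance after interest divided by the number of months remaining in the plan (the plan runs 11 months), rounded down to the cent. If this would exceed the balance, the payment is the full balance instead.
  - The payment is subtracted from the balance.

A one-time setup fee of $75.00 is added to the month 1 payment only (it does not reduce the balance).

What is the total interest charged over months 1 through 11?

$6,687.30

Month 1: $49,444.12 +$1,038.32 interest = $50,482.44; pay $4,589.31 (+ $75.00 fee) → $45,893.13
Month 2: $45,893.13 +$963.75 interest = $46,856.88; pay $4,685.68 → $42,171.20
Month 3: $42,171.20 +$885.59 interest = $43,056.79; pay $4,784.08 → $38,272.71
Month 4: $38,272.71 +$803.72 interest = $39,076.43; pay $4,884.55 → $34,191.88
Month 5: $34,191.88 +$718.02 interest = $34,909.90; pay $4,987.12 → $29,922.78
Month 6: $29,922.78 +$628.37 interest = $30,551.15; pay $5,091.85 → $25,459.30
Month 7: $25,459.30 +$534.64 interest = $25,993.94; pay $5,198.78 → $20,795.16
Month 8: $20,795.16 +$436.69 interest = $21,231.85; pay $5,307.96 → $15,923.89
Month 9: $15,923.89 +$334.40 interest = $16,258.29; pay $5,419.43 → $10,838.86
Month 10: $10,838.86 +$227.61 interest = $11,066.47; pay $5,533.23 → $5,533.24
Month 11: $5,533.24 +$116.19 interest = $5,649.43; pay $5,649.43 → $0.00
Total interest: $1,038.32 + $963.75 + $885.59 + $803.72 + $718.02 + $628.37 + $534.64 + $436.69 + $334.40 + $227.61 + $116.19 = $6,687.30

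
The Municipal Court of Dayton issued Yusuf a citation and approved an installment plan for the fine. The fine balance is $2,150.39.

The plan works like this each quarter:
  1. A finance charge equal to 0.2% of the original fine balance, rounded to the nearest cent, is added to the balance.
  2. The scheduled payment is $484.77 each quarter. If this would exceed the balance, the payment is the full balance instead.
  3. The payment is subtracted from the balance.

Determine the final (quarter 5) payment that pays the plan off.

$232.81

# | Opening | Interest | Payment | End bal
1 | $2,150.39 | $4.30 | $484.77 | $1,669.92
2 | $1,669.92 | $4.30 | $484.77 | $1,189.45
3 | $1,189.45 | $4.30 | $484.77 | $708.98
4 | $708.98 | $4.30 | $484.77 | $228.51
5 | $228.51 | $4.30 | $232.81 | $0.00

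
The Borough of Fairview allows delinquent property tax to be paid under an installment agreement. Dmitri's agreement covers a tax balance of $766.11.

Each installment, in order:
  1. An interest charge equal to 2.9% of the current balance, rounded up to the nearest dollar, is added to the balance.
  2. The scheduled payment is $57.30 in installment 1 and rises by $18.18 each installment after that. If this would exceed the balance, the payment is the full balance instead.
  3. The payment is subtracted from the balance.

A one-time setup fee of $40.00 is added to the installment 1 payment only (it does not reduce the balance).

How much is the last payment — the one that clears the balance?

$104.23

Installment 1: $766.11 +$23.00 interest = $789.11; pay $57.30 (+ $40.00 fee) → $731.81
Installment 2: $731.81 +$22.00 interest = $753.81; pay $75.48 → $678.33
Installment 3: $678.33 +$20.00 interest = $698.33; pay $93.66 → $604.67
Installment 4: $604.67 +$18.00 interest = $622.67; pay $111.84 → $510.83
Installment 5: $510.83 +$15.00 interest = $525.83; pay $130.02 → $395.81
Installment 6: $395.81 +$12.00 interest = $407.81; pay $148.20 → $259.61
Installment 7: $259.61 +$8.00 interest = $267.61; pay $166.38 → $101.23
Installment 8: $101.23 +$3.00 interest = $104.23; pay $104.23 → $0.00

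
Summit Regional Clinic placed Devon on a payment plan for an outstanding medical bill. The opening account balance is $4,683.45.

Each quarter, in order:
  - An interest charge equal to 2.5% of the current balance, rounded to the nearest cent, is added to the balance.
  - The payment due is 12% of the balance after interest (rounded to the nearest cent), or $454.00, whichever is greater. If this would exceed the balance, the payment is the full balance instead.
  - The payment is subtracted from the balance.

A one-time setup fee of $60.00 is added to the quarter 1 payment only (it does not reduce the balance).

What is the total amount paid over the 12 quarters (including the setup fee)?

# | Opening | Interest | Payment | Fee | End bal
1 | $4,683.45 | $117.09 | $576.06 | $60.00 | $4,224.48
2 | $4,224.48 | $105.61 | $519.61 | — | $3,810.48
3 | $3,810.48 | $95.26 | $468.69 | — | $3,437.05
4 | $3,437.05 | $85.93 | $454.00 | — | $3,068.98
5 | $3,068.98 | $76.72 | $454.00 | — | $2,691.70
6 | $2,691.70 | $67.29 | $454.00 | — | $2,304.99
7 | $2,304.99 | $57.62 | $454.00 | — | $1,908.61
8 | $1,908.61 | $47.72 | $454.00 | — | $1,502.33
9 | $1,502.33 | $37.56 | $454.00 | — | $1,085.89
10 | $1,085.89 | $27.15 | $454.00 | — | $659.04
11 | $659.04 | $16.48 | $454.00 | — | $221.52
12 | $221.52 | $5.54 | $227.06 | — | $0.00
Total paid: $5,483.42

$5,483.42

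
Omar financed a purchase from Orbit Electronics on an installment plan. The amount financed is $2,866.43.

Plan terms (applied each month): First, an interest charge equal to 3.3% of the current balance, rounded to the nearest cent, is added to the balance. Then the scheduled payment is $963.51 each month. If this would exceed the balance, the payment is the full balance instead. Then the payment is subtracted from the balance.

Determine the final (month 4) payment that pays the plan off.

$178.41

Month 1: $2,866.43 +$94.59 interest = $2,961.02; pay $963.51 → $1,997.51
Month 2: $1,997.51 +$65.92 interest = $2,063.43; pay $963.51 → $1,099.92
Month 3: $1,099.92 +$36.30 interest = $1,136.22; pay $963.51 → $172.71
Month 4: $172.71 +$5.70 interest = $178.41; pay $178.41 → $0.00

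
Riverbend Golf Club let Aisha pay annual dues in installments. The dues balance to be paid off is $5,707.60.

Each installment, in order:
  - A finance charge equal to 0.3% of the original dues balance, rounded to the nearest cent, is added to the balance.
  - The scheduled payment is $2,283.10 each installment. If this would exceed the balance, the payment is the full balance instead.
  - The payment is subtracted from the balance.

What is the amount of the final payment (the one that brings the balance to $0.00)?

# | Opening | Interest | Payment | End bal
1 | $5,707.60 | $17.12 | $2,283.10 | $3,441.62
2 | $3,441.62 | $17.12 | $2,283.10 | $1,175.64
3 | $1,175.64 | $17.12 | $1,192.76 | $0.00

$1,192.76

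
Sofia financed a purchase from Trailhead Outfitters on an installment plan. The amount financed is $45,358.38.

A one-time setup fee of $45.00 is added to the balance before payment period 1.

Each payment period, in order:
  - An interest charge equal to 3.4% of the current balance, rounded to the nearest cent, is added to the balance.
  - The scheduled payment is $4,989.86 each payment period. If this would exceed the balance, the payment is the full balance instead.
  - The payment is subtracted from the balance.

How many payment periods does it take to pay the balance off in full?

Payment period 1: opening $45,403.38; interest $1,543.71 → $46,947.09; payment $4,989.86; balance $41,957.23
Payment period 2: opening $41,957.23; interest $1,426.55 → $43,383.78; payment $4,989.86; balance $38,393.92
Payment period 3: opening $38,393.92; interest $1,305.39 → $39,699.31; payment $4,989.86; balance $34,709.45
Payment period 4: opening $34,709.45; interest $1,180.12 → $35,889.57; payment $4,989.86; balance $30,899.71
Payment period 5: opening $30,899.71; interest $1,050.59 → $31,950.30; payment $4,989.86; balance $26,960.44
Payment period 6: opening $26,960.44; interest $916.65 → $27,877.09; payment $4,989.86; balance $22,887.23
Payment period 7: opening $22,887.23; interest $778.17 → $23,665.40; payment $4,989.86; balance $18,675.54
Payment period 8: opening $18,675.54; interest $634.97 → $19,310.51; payment $4,989.86; balance $14,320.65
Payment period 9: opening $14,320.65; interest $486.90 → $14,807.55; payment $4,989.86; balance $9,817.69
Payment period 10: opening $9,817.69; interest $333.80 → $10,151.49; payment $4,989.86; balance $5,161.63
Payment period 11: opening $5,161.63; interest $175.50 → $5,337.13; payment $4,989.86; balance $347.27
Payment period 12: opening $347.27; interest $11.81 → $359.08; payment $359.08; balance $0.00
Balance reaches $0.00 in payment period 12.

12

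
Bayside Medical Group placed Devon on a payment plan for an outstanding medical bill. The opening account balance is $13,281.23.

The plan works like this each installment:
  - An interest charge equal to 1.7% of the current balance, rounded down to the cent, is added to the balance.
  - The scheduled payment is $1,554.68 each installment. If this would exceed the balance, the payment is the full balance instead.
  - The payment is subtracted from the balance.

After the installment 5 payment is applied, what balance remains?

$6,406.92

Installment 1: opening $13,281.23; interest $225.78 → $13,507.01; payment $1,554.68; balance $11,952.33
Installment 2: opening $11,952.33; interest $203.18 → $12,155.51; payment $1,554.68; balance $10,600.83
Installment 3: opening $10,600.83; interest $180.21 → $10,781.04; payment $1,554.68; balance $9,226.36
Installment 4: opening $9,226.36; interest $156.84 → $9,383.20; payment $1,554.68; balance $7,828.52
Installment 5: opening $7,828.52; interest $133.08 → $7,961.60; payment $1,554.68; balance $6,406.92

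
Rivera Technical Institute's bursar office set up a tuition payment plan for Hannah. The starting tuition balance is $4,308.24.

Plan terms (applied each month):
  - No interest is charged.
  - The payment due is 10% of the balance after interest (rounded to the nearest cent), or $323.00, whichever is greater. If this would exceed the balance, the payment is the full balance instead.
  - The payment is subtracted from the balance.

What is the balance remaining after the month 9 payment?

Month 1: opening $4,308.24; payment $430.82; balance $3,877.42
Month 2: opening $3,877.42; payment $387.74; balance $3,489.68
Month 3: opening $3,489.68; payment $348.97; balance $3,140.71
Month 4: opening $3,140.71; payment $323.00; balance $2,817.71
Month 5: opening $2,817.71; payment $323.00; balance $2,494.71
Month 6: opening $2,494.71; payment $323.00; balance $2,171.71
Month 7: opening $2,171.71; payment $323.00; balance $1,848.71
Month 8: opening $1,848.71; payment $323.00; balance $1,525.71
Month 9: opening $1,525.71; payment $323.00; balance $1,202.71

$1,202.71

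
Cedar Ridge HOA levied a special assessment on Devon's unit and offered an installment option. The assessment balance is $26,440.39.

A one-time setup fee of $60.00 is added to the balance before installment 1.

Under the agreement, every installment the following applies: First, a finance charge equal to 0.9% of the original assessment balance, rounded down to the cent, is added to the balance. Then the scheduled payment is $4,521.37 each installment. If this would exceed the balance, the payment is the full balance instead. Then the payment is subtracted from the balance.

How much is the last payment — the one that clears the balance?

Installment 1: opening $26,500.39; interest $237.96 → $26,738.35; payment $4,521.37; balance $22,216.98
Installment 2: opening $22,216.98; interest $237.96 → $22,454.94; payment $4,521.37; balance $17,933.57
Installment 3: opening $17,933.57; interest $237.96 → $18,171.53; payment $4,521.37; balance $13,650.16
Installment 4: opening $13,650.16; interest $237.96 → $13,888.12; payment $4,521.37; balance $9,366.75
Installment 5: opening $9,366.75; interest $237.96 → $9,604.71; payment $4,521.37; balance $5,083.34
Installment 6: opening $5,083.34; interest $237.96 → $5,321.30; payment $4,521.37; balance $799.93
Installment 7: opening $799.93; interest $237.96 → $1,037.89; payment $1,037.89; balance $0.00

$1,037.89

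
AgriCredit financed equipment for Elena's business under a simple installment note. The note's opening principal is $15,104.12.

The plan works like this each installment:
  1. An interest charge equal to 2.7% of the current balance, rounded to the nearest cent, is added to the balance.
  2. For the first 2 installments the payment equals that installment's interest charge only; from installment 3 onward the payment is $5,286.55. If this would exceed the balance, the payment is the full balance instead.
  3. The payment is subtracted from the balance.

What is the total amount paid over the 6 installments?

Installment 1: $15,104.12 +$407.81 interest = $15,511.93; pay $407.81 → $15,104.12
Installment 2: $15,104.12 +$407.81 interest = $15,511.93; pay $407.81 → $15,104.12
Installment 3: $15,104.12 +$407.81 interest = $15,511.93; pay $5,286.55 → $10,225.38
Installment 4: $10,225.38 +$276.09 interest = $10,501.47; pay $5,286.55 → $5,214.92
Installment 5: $5,214.92 +$140.80 interest = $5,355.72; pay $5,286.55 → $69.17
Installment 6: $69.17 +$1.87 interest = $71.04; pay $71.04 → $0.00
Total paid: $16,746.31

$16,746.31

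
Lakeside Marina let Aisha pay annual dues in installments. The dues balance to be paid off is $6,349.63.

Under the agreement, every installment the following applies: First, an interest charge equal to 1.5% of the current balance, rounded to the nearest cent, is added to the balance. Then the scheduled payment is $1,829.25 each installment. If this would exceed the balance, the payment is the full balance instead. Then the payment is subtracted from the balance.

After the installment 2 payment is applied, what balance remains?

Installment 1: opening $6,349.63; interest $95.24 → $6,444.87; payment $1,829.25; balance $4,615.62
Installment 2: opening $4,615.62; interest $69.23 → $4,684.85; payment $1,829.25; balance $2,855.60

$2,855.60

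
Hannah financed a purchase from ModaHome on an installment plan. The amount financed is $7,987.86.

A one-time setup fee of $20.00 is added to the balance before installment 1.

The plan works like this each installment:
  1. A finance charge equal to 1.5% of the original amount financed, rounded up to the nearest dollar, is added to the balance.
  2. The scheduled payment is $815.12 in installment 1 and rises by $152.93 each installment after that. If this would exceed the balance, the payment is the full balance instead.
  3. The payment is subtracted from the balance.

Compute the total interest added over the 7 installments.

Installment 1: opening $8,007.86; interest $120.00 → $8,127.86; payment $815.12; balance $7,312.74
Installment 2: opening $7,312.74; interest $120.00 → $7,432.74; payment $968.05; balance $6,464.69
Installment 3: opening $6,464.69; interest $120.00 → $6,584.69; payment $1,120.98; balance $5,463.71
Installment 4: opening $5,463.71; interest $120.00 → $5,583.71; payment $1,273.91; balance $4,309.80
Installment 5: opening $4,309.80; interest $120.00 → $4,429.80; payment $1,426.84; balance $3,002.96
Installment 6: opening $3,002.96; interest $120.00 → $3,122.96; payment $1,579.77; balance $1,543.19
Installment 7: opening $1,543.19; interest $120.00 → $1,663.19; payment $1,663.19; balance $0.00
Total interest: $120.00 + $120.00 + $120.00 + $120.00 + $120.00 + $120.00 + $120.00 = $840.00

$840.00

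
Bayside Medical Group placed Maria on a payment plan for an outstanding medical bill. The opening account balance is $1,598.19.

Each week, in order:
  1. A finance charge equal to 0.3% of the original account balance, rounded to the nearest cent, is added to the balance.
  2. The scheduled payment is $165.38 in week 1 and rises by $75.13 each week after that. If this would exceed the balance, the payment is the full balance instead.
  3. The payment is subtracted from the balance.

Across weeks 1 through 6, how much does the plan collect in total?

Week 1: $1,598.19 +$4.79 interest = $1,602.98; pay $165.38 → $1,437.60
Week 2: $1,437.60 +$4.79 interest = $1,442.39; pay $240.51 → $1,201.88
Week 3: $1,201.88 +$4.79 interest = $1,206.67; pay $315.64 → $891.03
Week 4: $891.03 +$4.79 interest = $895.82; pay $390.77 → $505.05
Week 5: $505.05 +$4.79 interest = $509.84; pay $465.90 → $43.94
Week 6: $43.94 +$4.79 interest = $48.73; pay $48.73 → $0.00
Total paid: $1,626.93

$1,626.93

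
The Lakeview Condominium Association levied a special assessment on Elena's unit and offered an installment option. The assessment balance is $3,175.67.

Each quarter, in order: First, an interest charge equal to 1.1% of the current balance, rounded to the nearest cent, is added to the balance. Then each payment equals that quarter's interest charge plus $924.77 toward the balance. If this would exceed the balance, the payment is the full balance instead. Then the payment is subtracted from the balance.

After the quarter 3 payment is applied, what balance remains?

$401.36

Quarter 1: $3,175.67 +$34.93 interest = $3,210.60; pay $959.70 → $2,250.90
Quarter 2: $2,250.90 +$24.76 interest = $2,275.66; pay $949.53 → $1,326.13
Quarter 3: $1,326.13 +$14.59 interest = $1,340.72; pay $939.36 → $401.36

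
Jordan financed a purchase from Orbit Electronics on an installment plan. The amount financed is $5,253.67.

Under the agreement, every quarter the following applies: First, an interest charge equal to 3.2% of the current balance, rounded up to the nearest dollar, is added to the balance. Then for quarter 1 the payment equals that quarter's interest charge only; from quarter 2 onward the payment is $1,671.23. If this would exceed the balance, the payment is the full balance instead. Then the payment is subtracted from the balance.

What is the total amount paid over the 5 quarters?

$5,803.67

Quarter 1: $5,253.67 +$169.00 interest = $5,422.67; pay $169.00 → $5,253.67
Quarter 2: $5,253.67 +$169.00 interest = $5,422.67; pay $1,671.23 → $3,751.44
Quarter 3: $3,751.44 +$121.00 interest = $3,872.44; pay $1,671.23 → $2,201.21
Quarter 4: $2,201.21 +$71.00 interest = $2,272.21; pay $1,671.23 → $600.98
Quarter 5: $600.98 +$20.00 interest = $620.98; pay $620.98 → $0.00
Total paid: $5,803.67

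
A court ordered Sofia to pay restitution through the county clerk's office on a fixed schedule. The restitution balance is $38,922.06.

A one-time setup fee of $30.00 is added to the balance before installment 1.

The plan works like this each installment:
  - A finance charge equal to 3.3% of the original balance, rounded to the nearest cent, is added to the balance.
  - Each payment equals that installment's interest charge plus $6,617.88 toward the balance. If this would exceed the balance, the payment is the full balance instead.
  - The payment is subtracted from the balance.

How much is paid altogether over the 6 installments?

Installment 1: $38,952.06 +$1,284.43 interest = $40,236.49; pay $7,902.31 → $32,334.18
Installment 2: $32,334.18 +$1,284.43 interest = $33,618.61; pay $7,902.31 → $25,716.30
Installment 3: $25,716.30 +$1,284.43 interest = $27,000.73; pay $7,902.31 → $19,098.42
Installment 4: $19,098.42 +$1,284.43 interest = $20,382.85; pay $7,902.31 → $12,480.54
Installment 5: $12,480.54 +$1,284.43 interest = $13,764.97; pay $7,902.31 → $5,862.66
Installment 6: $5,862.66 +$1,284.43 interest = $7,147.09; pay $7,147.09 → $0.00
Total paid: $46,658.64

$46,658.64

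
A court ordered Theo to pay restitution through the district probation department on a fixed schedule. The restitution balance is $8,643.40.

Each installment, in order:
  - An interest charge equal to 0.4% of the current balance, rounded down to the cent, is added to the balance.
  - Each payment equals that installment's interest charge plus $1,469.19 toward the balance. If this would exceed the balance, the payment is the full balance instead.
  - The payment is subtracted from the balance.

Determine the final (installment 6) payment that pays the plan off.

$1,302.63

# | Opening | Interest | Payment | End bal
1 | $8,643.40 | $34.57 | $1,503.76 | $7,174.21
2 | $7,174.21 | $28.69 | $1,497.88 | $5,705.02
3 | $5,705.02 | $22.82 | $1,492.01 | $4,235.83
4 | $4,235.83 | $16.94 | $1,486.13 | $2,766.64
5 | $2,766.64 | $11.06 | $1,480.25 | $1,297.45
6 | $1,297.45 | $5.18 | $1,302.63 | $0.00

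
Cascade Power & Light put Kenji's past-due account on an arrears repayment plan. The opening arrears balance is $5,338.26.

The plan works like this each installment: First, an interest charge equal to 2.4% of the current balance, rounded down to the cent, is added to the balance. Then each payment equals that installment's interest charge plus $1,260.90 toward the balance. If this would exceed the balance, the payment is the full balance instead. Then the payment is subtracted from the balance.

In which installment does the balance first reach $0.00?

Installment 1: $5,338.26 +$128.11 interest = $5,466.37; pay $1,389.01 → $4,077.36
Installment 2: $4,077.36 +$97.85 interest = $4,175.21; pay $1,358.75 → $2,816.46
Installment 3: $2,816.46 +$67.59 interest = $2,884.05; pay $1,328.49 → $1,555.56
Installment 4: $1,555.56 +$37.33 interest = $1,592.89; pay $1,298.23 → $294.66
Installment 5: $294.66 +$7.07 interest = $301.73; pay $301.73 → $0.00
Balance reaches $0.00 in installment 5.

5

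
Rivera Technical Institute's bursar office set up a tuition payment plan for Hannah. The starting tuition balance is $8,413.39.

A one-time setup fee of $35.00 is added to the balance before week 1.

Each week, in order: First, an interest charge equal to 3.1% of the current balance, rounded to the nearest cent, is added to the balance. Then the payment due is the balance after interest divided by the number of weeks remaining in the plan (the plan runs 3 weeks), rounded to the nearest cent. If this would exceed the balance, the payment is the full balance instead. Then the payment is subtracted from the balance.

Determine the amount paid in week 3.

# | Opening | Interest | Payment | End bal
1 | $8,448.39 | $261.90 | $2,903.43 | $5,806.86
2 | $5,806.86 | $180.01 | $2,993.44 | $2,993.43
3 | $2,993.43 | $92.80 | $3,086.23 | $0.00

$3,086.23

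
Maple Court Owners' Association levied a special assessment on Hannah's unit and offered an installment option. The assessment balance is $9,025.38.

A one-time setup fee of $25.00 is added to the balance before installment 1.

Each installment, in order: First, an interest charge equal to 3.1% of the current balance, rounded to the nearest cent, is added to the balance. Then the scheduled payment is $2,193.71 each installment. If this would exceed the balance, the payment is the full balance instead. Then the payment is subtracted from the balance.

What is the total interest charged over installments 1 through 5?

$791.06

Installment 1: opening $9,050.38; interest $280.56 → $9,330.94; payment $2,193.71; balance $7,137.23
Installment 2: opening $7,137.23; interest $221.25 → $7,358.48; payment $2,193.71; balance $5,164.77
Installment 3: opening $5,164.77; interest $160.11 → $5,324.88; payment $2,193.71; balance $3,131.17
Installment 4: opening $3,131.17; interest $97.07 → $3,228.24; payment $2,193.71; balance $1,034.53
Installment 5: opening $1,034.53; interest $32.07 → $1,066.60; payment $1,066.60; balance $0.00
Total interest: $280.56 + $221.25 + $160.11 + $97.07 + $32.07 = $791.06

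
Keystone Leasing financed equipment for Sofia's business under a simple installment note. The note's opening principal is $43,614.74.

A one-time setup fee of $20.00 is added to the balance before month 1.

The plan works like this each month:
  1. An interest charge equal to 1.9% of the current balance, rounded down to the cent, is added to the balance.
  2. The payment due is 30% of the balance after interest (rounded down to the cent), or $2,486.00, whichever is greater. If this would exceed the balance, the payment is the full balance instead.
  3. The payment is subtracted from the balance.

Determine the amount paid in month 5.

Month 1: opening $43,634.74; interest $829.06 → $44,463.80; payment $13,339.14; balance $31,124.66
Month 2: opening $31,124.66; interest $591.36 → $31,716.02; payment $9,514.80; balance $22,201.22
Month 3: opening $22,201.22; interest $421.82 → $22,623.04; payment $6,786.91; balance $15,836.13
Month 4: opening $15,836.13; interest $300.88 → $16,137.01; payment $4,841.10; balance $11,295.91
Month 5: opening $11,295.91; interest $214.62 → $11,510.53; payment $3,453.15; balance $8,057.38

$3,453.15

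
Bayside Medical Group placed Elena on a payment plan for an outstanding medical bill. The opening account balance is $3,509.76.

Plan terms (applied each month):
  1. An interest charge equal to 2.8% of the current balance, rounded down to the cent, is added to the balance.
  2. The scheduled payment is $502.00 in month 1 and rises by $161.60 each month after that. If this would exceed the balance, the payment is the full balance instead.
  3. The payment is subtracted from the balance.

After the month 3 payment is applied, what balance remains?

$1,775.01

# | Opening | Interest | Payment | End bal
1 | $3,509.76 | $98.27 | $502.00 | $3,106.03
2 | $3,106.03 | $86.96 | $663.60 | $2,529.39
3 | $2,529.39 | $70.82 | $825.20 | $1,775.01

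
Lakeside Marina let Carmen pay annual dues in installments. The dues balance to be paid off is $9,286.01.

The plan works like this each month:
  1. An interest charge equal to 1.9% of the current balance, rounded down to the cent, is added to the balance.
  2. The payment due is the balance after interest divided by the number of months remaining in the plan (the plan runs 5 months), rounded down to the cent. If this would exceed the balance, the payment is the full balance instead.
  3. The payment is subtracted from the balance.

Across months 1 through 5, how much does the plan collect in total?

$9,828.89

# | Opening | Interest | Payment | End bal
1 | $9,286.01 | $176.43 | $1,892.48 | $7,569.96
2 | $7,569.96 | $143.82 | $1,928.44 | $5,785.34
3 | $5,785.34 | $109.92 | $1,965.08 | $3,930.18
4 | $3,930.18 | $74.67 | $2,002.42 | $2,002.43
5 | $2,002.43 | $38.04 | $2,040.47 | $0.00
Total paid: $9,828.89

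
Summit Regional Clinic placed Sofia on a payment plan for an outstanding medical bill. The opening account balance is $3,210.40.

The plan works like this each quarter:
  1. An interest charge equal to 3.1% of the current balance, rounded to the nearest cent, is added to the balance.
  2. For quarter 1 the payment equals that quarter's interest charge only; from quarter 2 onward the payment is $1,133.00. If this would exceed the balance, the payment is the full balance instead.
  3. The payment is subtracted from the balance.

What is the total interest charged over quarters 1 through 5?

Quarter 1: opening $3,210.40; interest $99.52 → $3,309.92; payment $99.52; balance $3,210.40
Quarter 2: opening $3,210.40; interest $99.52 → $3,309.92; payment $1,133.00; balance $2,176.92
Quarter 3: opening $2,176.92; interest $67.48 → $2,244.40; payment $1,133.00; balance $1,111.40
Quarter 4: opening $1,111.40; interest $34.45 → $1,145.85; payment $1,133.00; balance $12.85
Quarter 5: opening $12.85; interest $0.40 → $13.25; payment $13.25; balance $0.00
Total interest: $99.52 + $99.52 + $67.48 + $34.45 + $0.40 = $301.37

$301.37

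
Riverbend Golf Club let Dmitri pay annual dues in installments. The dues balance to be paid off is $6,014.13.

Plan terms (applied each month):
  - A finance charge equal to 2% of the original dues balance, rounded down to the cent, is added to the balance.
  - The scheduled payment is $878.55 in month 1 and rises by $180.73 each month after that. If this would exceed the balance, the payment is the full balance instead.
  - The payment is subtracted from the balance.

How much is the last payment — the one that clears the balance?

# | Opening | Interest | Payment | End bal
1 | $6,014.13 | $120.28 | $878.55 | $5,255.86
2 | $5,255.86 | $120.28 | $1,059.28 | $4,316.86
3 | $4,316.86 | $120.28 | $1,240.01 | $3,197.13
4 | $3,197.13 | $120.28 | $1,420.74 | $1,896.67
5 | $1,896.67 | $120.28 | $1,601.47 | $415.48
6 | $415.48 | $120.28 | $535.76 | $0.00

$535.76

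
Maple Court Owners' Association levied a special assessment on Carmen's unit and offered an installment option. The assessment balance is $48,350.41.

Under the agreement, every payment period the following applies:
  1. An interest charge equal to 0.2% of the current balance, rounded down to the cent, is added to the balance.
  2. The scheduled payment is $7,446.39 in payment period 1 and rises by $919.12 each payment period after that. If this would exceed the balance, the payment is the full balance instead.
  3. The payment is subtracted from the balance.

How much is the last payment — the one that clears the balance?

Payment period 1: opening $48,350.41; interest $96.70 → $48,447.11; payment $7,446.39; balance $41,000.72
Payment period 2: opening $41,000.72; interest $82.00 → $41,082.72; payment $8,365.51; balance $32,717.21
Payment period 3: opening $32,717.21; interest $65.43 → $32,782.64; payment $9,284.63; balance $23,498.01
Payment period 4: opening $23,498.01; interest $46.99 → $23,545.00; payment $10,203.75; balance $13,341.25
Payment period 5: opening $13,341.25; interest $26.68 → $13,367.93; payment $11,122.87; balance $2,245.06
Payment period 6: opening $2,245.06; interest $4.49 → $2,249.55; payment $2,249.55; balance $0.00

$2,249.55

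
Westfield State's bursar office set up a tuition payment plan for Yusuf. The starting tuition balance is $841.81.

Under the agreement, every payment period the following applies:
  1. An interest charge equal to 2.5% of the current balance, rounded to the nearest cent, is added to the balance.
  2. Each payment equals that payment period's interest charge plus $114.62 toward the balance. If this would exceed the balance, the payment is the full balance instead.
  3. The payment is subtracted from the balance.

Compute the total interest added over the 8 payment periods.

Payment period 1: $841.81 +$21.05 interest = $862.86; pay $135.67 → $727.19
Payment period 2: $727.19 +$18.18 interest = $745.37; pay $132.80 → $612.57
Payment period 3: $612.57 +$15.31 interest = $627.88; pay $129.93 → $497.95
Payment period 4: $497.95 +$12.45 interest = $510.40; pay $127.07 → $383.33
Payment period 5: $383.33 +$9.58 interest = $392.91; pay $124.20 → $268.71
Payment period 6: $268.71 +$6.72 interest = $275.43; pay $121.34 → $154.09
Payment period 7: $154.09 +$3.85 interest = $157.94; pay $118.47 → $39.47
Payment period 8: $39.47 +$0.99 interest = $40.46; pay $40.46 → $0.00
Total interest: $21.05 + $18.18 + $15.31 + $12.45 + $9.58 + $6.72 + $3.85 + $0.99 = $88.13

$88.13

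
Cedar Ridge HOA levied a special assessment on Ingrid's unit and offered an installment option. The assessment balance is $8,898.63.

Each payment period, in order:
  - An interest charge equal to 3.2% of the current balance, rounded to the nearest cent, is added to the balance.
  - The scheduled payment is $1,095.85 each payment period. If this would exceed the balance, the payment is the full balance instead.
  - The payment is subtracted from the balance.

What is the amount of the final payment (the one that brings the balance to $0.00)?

# | Opening | Interest | Payment | End bal
1 | $8,898.63 | $284.76 | $1,095.85 | $8,087.54
2 | $8,087.54 | $258.80 | $1,095.85 | $7,250.49
3 | $7,250.49 | $232.02 | $1,095.85 | $6,386.66
4 | $6,386.66 | $204.37 | $1,095.85 | $5,495.18
5 | $5,495.18 | $175.85 | $1,095.85 | $4,575.18
6 | $4,575.18 | $146.41 | $1,095.85 | $3,625.74
7 | $3,625.74 | $116.02 | $1,095.85 | $2,645.91
8 | $2,645.91 | $84.67 | $1,095.85 | $1,634.73
9 | $1,634.73 | $52.31 | $1,095.85 | $591.19
10 | $591.19 | $18.92 | $610.11 | $0.00

$610.11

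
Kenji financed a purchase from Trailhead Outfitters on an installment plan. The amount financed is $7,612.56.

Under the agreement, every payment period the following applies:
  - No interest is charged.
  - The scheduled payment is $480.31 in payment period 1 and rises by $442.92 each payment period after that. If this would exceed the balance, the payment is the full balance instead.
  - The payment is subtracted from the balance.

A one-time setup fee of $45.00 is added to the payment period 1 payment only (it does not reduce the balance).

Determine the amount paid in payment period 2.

$923.23

# | Opening | Payment | Fee | End bal
1 | $7,612.56 | $480.31 | $45.00 | $7,132.25
2 | $7,132.25 | $923.23 | — | $6,209.02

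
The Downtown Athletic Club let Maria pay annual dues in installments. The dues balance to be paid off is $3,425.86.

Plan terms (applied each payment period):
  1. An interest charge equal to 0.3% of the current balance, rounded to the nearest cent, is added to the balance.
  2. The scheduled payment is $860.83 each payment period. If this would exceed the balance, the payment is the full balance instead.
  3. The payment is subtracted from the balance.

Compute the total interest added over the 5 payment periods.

$25.80

Payment period 1: opening $3,425.86; interest $10.28 → $3,436.14; payment $860.83; balance $2,575.31
Payment period 2: opening $2,575.31; interest $7.73 → $2,583.04; payment $860.83; balance $1,722.21
Payment period 3: opening $1,722.21; interest $5.17 → $1,727.38; payment $860.83; balance $866.55
Payment period 4: opening $866.55; interest $2.60 → $869.15; payment $860.83; balance $8.32
Payment period 5: opening $8.32; interest $0.02 → $8.34; payment $8.34; balance $0.00
Total interest: $10.28 + $7.73 + $5.17 + $2.60 + $0.02 = $25.80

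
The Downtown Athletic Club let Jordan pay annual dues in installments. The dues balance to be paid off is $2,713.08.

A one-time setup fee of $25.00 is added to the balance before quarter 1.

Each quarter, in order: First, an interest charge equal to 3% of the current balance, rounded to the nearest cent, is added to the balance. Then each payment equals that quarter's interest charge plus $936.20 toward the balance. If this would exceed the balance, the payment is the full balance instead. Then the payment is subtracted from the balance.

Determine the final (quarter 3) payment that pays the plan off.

Quarter 1: opening $2,738.08; interest $82.14 → $2,820.22; payment $1,018.34; balance $1,801.88
Quarter 2: opening $1,801.88; interest $54.06 → $1,855.94; payment $990.26; balance $865.68
Quarter 3: opening $865.68; interest $25.97 → $891.65; payment $891.65; balance $0.00

$891.65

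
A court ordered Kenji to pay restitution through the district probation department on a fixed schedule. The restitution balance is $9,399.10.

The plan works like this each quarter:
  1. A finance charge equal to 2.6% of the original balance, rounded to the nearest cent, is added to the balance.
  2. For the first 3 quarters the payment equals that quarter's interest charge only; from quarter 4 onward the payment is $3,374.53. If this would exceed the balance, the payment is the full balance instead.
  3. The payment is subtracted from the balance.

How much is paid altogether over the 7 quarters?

Quarter 1: opening $9,399.10; interest $244.38 → $9,643.48; payment $244.38; balance $9,399.10
Quarter 2: opening $9,399.10; interest $244.38 → $9,643.48; payment $244.38; balance $9,399.10
Quarter 3: opening $9,399.10; interest $244.38 → $9,643.48; payment $244.38; balance $9,399.10
Quarter 4: opening $9,399.10; interest $244.38 → $9,643.48; payment $3,374.53; balance $6,268.95
Quarter 5: opening $6,268.95; interest $244.38 → $6,513.33; payment $3,374.53; balance $3,138.80
Quarter 6: opening $3,138.80; interest $244.38 → $3,383.18; payment $3,374.53; balance $8.65
Quarter 7: opening $8.65; interest $244.38 → $253.03; payment $253.03; balance $0.00
Total paid: $11,109.76

$11,109.76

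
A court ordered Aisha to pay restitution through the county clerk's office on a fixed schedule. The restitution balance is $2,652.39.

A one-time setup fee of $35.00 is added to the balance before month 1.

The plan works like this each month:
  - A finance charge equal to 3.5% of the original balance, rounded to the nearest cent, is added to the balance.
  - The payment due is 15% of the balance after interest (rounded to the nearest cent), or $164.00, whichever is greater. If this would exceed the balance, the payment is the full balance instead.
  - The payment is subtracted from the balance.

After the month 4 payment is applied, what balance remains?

Month 1: opening $2,687.39; interest $92.83 → $2,780.22; payment $417.03; balance $2,363.19
Month 2: opening $2,363.19; interest $92.83 → $2,456.02; payment $368.40; balance $2,087.62
Month 3: opening $2,087.62; interest $92.83 → $2,180.45; payment $327.07; balance $1,853.38
Month 4: opening $1,853.38; interest $92.83 → $1,946.21; payment $291.93; balance $1,654.28

$1,654.28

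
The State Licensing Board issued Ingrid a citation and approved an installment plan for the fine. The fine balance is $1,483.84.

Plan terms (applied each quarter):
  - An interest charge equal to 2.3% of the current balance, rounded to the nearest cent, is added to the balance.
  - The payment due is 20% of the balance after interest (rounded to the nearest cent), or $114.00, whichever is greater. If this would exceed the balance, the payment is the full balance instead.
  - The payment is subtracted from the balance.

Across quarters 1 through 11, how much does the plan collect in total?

Quarter 1: opening $1,483.84; interest $34.13 → $1,517.97; payment $303.59; balance $1,214.38
Quarter 2: opening $1,214.38; interest $27.93 → $1,242.31; payment $248.46; balance $993.85
Quarter 3: opening $993.85; interest $22.86 → $1,016.71; payment $203.34; balance $813.37
Quarter 4: opening $813.37; interest $18.71 → $832.08; payment $166.42; balance $665.66
Quarter 5: opening $665.66; interest $15.31 → $680.97; payment $136.19; balance $544.78
Quarter 6: opening $544.78; interest $12.53 → $557.31; payment $114.00; balance $443.31
Quarter 7: opening $443.31; interest $10.20 → $453.51; payment $114.00; balance $339.51
Quarter 8: opening $339.51; interest $7.81 → $347.32; payment $114.00; balance $233.32
Quarter 9: opening $233.32; interest $5.37 → $238.69; payment $114.00; balance $124.69
Quarter 10: opening $124.69; interest $2.87 → $127.56; payment $114.00; balance $13.56
Quarter 11: opening $13.56; interest $0.31 → $13.87; payment $13.87; balance $0.00
Total paid: $1,641.87

$1,641.87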